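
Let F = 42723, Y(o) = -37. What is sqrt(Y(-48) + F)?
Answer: sqrt(42686) ≈ 206.61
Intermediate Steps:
sqrt(Y(-48) + F) = sqrt(-37 + 42723) = sqrt(42686)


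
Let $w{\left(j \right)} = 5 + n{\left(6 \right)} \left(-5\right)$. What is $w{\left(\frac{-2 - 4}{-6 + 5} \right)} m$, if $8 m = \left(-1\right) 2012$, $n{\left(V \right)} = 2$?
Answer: $\frac{2515}{2} \approx 1257.5$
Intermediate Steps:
$w{\left(j \right)} = -5$ ($w{\left(j \right)} = 5 + 2 \left(-5\right) = 5 - 10 = -5$)
$m = - \frac{503}{2}$ ($m = \frac{\left(-1\right) 2012}{8} = \frac{1}{8} \left(-2012\right) = - \frac{503}{2} \approx -251.5$)
$w{\left(\frac{-2 - 4}{-6 + 5} \right)} m = \left(-5\right) \left(- \frac{503}{2}\right) = \frac{2515}{2}$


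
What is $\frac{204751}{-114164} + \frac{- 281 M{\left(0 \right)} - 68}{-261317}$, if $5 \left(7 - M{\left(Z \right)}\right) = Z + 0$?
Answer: $- \frac{53272593327}{29832993988} \approx -1.7857$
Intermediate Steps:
$M{\left(Z \right)} = 7 - \frac{Z}{5}$ ($M{\left(Z \right)} = 7 - \frac{Z + 0}{5} = 7 - \frac{Z}{5}$)
$\frac{204751}{-114164} + \frac{- 281 M{\left(0 \right)} - 68}{-261317} = \frac{204751}{-114164} + \frac{- 281 \left(7 - 0\right) - 68}{-261317} = 204751 \left(- \frac{1}{114164}\right) + \left(- 281 \left(7 + 0\right) - 68\right) \left(- \frac{1}{261317}\right) = - \frac{204751}{114164} + \left(\left(-281\right) 7 - 68\right) \left(- \frac{1}{261317}\right) = - \frac{204751}{114164} + \left(-1967 - 68\right) \left(- \frac{1}{261317}\right) = - \frac{204751}{114164} - - \frac{2035}{261317} = - \frac{204751}{114164} + \frac{2035}{261317} = - \frac{53272593327}{29832993988}$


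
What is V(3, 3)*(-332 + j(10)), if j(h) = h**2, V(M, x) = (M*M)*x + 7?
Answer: -7888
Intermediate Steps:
V(M, x) = 7 + x*M**2 (V(M, x) = M**2*x + 7 = x*M**2 + 7 = 7 + x*M**2)
V(3, 3)*(-332 + j(10)) = (7 + 3*3**2)*(-332 + 10**2) = (7 + 3*9)*(-332 + 100) = (7 + 27)*(-232) = 34*(-232) = -7888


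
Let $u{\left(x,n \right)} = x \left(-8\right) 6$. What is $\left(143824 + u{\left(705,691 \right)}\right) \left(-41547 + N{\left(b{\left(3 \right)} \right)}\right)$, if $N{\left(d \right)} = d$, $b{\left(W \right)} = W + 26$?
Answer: $-4566315712$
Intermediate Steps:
$b{\left(W \right)} = 26 + W$
$u{\left(x,n \right)} = - 48 x$ ($u{\left(x,n \right)} = - 8 x 6 = - 48 x$)
$\left(143824 + u{\left(705,691 \right)}\right) \left(-41547 + N{\left(b{\left(3 \right)} \right)}\right) = \left(143824 - 33840\right) \left(-41547 + \left(26 + 3\right)\right) = \left(143824 - 33840\right) \left(-41547 + 29\right) = 109984 \left(-41518\right) = -4566315712$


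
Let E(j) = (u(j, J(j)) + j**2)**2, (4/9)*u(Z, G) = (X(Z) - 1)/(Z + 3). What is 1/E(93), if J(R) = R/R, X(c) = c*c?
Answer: 256/20058207129 ≈ 1.2763e-8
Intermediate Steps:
X(c) = c**2
J(R) = 1
u(Z, G) = 9*(-1 + Z**2)/(4*(3 + Z)) (u(Z, G) = 9*((Z**2 - 1)/(Z + 3))/4 = 9*((-1 + Z**2)/(3 + Z))/4 = 9*(-1 + Z**2)/(4*(3 + Z)))
E(j) = (j**2 + 9*(-1 + j**2)/(4*(3 + j)))**2 (E(j) = (9*(-1 + j**2)/(4*(3 + j)) + j**2)**2 = (j**2 + 9*(-1 + j**2)/(4*(3 + j)))**2)
1/E(93) = 1/((-9 + 4*93**3 + 21*93**2)**2/(16*(3 + 93)**2)) = 1/((1/16)*(-9 + 4*804357 + 21*8649)**2/96**2) = 1/((1/16)*(1/9216)*(-9 + 3217428 + 181629)**2) = 1/((1/16)*(1/9216)*3399048**2) = 1/((1/16)*(1/9216)*11553527306304) = 1/(20058207129/256) = 256/20058207129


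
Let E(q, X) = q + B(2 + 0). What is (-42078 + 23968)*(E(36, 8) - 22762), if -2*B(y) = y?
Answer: 411585970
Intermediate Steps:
B(y) = -y/2
E(q, X) = -1 + q (E(q, X) = q - (2 + 0)/2 = q - ½*2 = q - 1 = -1 + q)
(-42078 + 23968)*(E(36, 8) - 22762) = (-42078 + 23968)*((-1 + 36) - 22762) = -18110*(35 - 22762) = -18110*(-22727) = 411585970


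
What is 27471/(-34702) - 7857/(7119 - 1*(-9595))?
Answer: -182950977/145002307 ≈ -1.2617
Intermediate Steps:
27471/(-34702) - 7857/(7119 - 1*(-9595)) = 27471*(-1/34702) - 7857/(7119 + 9595) = -27471/34702 - 7857/16714 = -182950977/145002307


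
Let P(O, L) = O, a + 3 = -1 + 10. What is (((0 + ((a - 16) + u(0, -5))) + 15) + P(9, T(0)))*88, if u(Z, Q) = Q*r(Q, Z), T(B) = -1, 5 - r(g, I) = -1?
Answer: -1408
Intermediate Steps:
a = 6 (a = -3 + (-1 + 10) = -3 + 9 = 6)
r(g, I) = 6 (r(g, I) = 5 - 1*(-1) = 5 + 1 = 6)
u(Z, Q) = 6*Q (u(Z, Q) = Q*6 = 6*Q)
(((0 + ((a - 16) + u(0, -5))) + 15) + P(9, T(0)))*88 = (((0 + ((6 - 16) + 6*(-5))) + 15) + 9)*88 = (((0 + (-10 - 30)) + 15) + 9)*88 = (((0 - 40) + 15) + 9)*88 = ((-40 + 15) + 9)*88 = (-25 + 9)*88 = -16*88 = -1408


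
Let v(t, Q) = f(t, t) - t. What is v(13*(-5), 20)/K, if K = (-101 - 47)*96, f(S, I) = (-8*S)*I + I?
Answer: 4225/1776 ≈ 2.3789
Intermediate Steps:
f(S, I) = I - 8*I*S (f(S, I) = -8*I*S + I = I - 8*I*S)
K = -14208 (K = -148*96 = -14208)
v(t, Q) = -t + t*(1 - 8*t) (v(t, Q) = t*(1 - 8*t) - t = -t + t*(1 - 8*t))
v(13*(-5), 20)/K = -8*(13*(-5))**2/(-14208) = -8*(-65)**2*(-1/14208) = -8*4225*(-1/14208) = -33800*(-1/14208) = 4225/1776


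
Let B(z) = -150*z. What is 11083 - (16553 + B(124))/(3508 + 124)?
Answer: 40255503/3632 ≈ 11084.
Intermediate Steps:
11083 - (16553 + B(124))/(3508 + 124) = 11083 - (16553 - 150*124)/(3508 + 124) = 11083 - (16553 - 18600)/3632 = 11083 - (-2047)/3632 = 11083 - 1*(-2047/3632) = 11083 + 2047/3632 = 40255503/3632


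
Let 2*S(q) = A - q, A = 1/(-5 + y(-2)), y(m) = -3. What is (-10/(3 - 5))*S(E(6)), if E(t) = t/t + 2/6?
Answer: -175/48 ≈ -3.6458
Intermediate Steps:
E(t) = 4/3 (E(t) = 1 + 2*(1/6) = 1 + 1/3 = 4/3)
A = -1/8 (A = 1/(-5 - 3) = 1/(-8) = -1/8 ≈ -0.12500)
S(q) = -1/16 - q/2 (S(q) = (-1/8 - q)/2 = -1/16 - q/2)
(-10/(3 - 5))*S(E(6)) = (-10/(3 - 5))*(-1/16 - 1/2*4/3) = (-10/(-2))*(-1/16 - 2/3) = -10*(-1/2)*(-35/48) = 5*(-35/48) = -175/48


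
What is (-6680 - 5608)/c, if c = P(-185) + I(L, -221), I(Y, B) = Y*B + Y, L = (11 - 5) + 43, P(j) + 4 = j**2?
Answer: -12288/23441 ≈ -0.52421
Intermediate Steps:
P(j) = -4 + j**2
L = 49 (L = 6 + 43 = 49)
I(Y, B) = Y + B*Y (I(Y, B) = B*Y + Y = Y + B*Y)
c = 23441 (c = (-4 + (-185)**2) + 49*(1 - 221) = (-4 + 34225) + 49*(-220) = 34221 - 10780 = 23441)
(-6680 - 5608)/c = (-6680 - 5608)/23441 = -12288*1/23441 = -12288/23441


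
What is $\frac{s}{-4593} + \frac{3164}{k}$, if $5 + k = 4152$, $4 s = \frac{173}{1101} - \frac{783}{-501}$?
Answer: $\frac{2671673704223}{3502146190257} \approx 0.76287$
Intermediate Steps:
$s = \frac{79063}{183867}$ ($s = \frac{\frac{173}{1101} - \frac{783}{-501}}{4} = \frac{173 \cdot \frac{1}{1101} - - \frac{261}{167}}{4} = \frac{\frac{173}{1101} + \frac{261}{167}}{4} = \frac{1}{4} \cdot \frac{316252}{183867} = \frac{79063}{183867} \approx 0.43$)
$k = 4147$ ($k = -5 + 4152 = 4147$)
$\frac{s}{-4593} + \frac{3164}{k} = \frac{79063}{183867 \left(-4593\right)} + \frac{3164}{4147} = \frac{79063}{183867} \left(- \frac{1}{4593}\right) + 3164 \cdot \frac{1}{4147} = - \frac{79063}{844501131} + \frac{3164}{4147} = \frac{2671673704223}{3502146190257}$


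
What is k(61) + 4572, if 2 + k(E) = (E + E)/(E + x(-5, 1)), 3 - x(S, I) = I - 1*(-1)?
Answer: 141731/31 ≈ 4572.0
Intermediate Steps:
x(S, I) = 2 - I (x(S, I) = 3 - (I - 1*(-1)) = 3 - (I + 1) = 3 - (1 + I) = 3 + (-1 - I) = 2 - I)
k(E) = -2 + 2*E/(1 + E) (k(E) = -2 + (E + E)/(E + (2 - 1*1)) = -2 + (2*E)/(E + (2 - 1)) = -2 + (2*E)/(E + 1) = -2 + (2*E)/(1 + E) = -2 + 2*E/(1 + E))
k(61) + 4572 = -2/(1 + 61) + 4572 = -2/62 + 4572 = -2*1/62 + 4572 = -1/31 + 4572 = 141731/31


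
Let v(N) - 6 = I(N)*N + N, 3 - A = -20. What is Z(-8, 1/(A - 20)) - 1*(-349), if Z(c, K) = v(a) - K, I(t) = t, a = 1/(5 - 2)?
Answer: 3196/9 ≈ 355.11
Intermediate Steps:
A = 23 (A = 3 - 1*(-20) = 3 + 20 = 23)
a = ⅓ (a = 1/3 = ⅓ ≈ 0.33333)
v(N) = 6 + N + N² (v(N) = 6 + (N*N + N) = 6 + (N² + N) = 6 + (N + N²) = 6 + N + N²)
Z(c, K) = 58/9 - K (Z(c, K) = (6 + ⅓ + (⅓)²) - K = (6 + ⅓ + ⅑) - K = 58/9 - K)
Z(-8, 1/(A - 20)) - 1*(-349) = (58/9 - 1/(23 - 20)) - 1*(-349) = (58/9 - 1/3) + 349 = (58/9 - 1*⅓) + 349 = (58/9 - ⅓) + 349 = 55/9 + 349 = 3196/9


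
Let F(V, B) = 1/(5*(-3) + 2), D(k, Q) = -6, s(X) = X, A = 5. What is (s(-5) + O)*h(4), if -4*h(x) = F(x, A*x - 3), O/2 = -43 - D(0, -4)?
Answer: -79/52 ≈ -1.5192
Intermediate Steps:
O = -74 (O = 2*(-43 - 1*(-6)) = 2*(-43 + 6) = 2*(-37) = -74)
F(V, B) = -1/13 (F(V, B) = 1/(-15 + 2) = 1/(-13) = -1/13)
h(x) = 1/52 (h(x) = -¼*(-1/13) = 1/52)
(s(-5) + O)*h(4) = (-5 - 74)*(1/52) = -79*1/52 = -79/52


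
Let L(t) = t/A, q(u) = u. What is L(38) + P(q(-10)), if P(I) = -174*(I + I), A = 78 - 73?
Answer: 17438/5 ≈ 3487.6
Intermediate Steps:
A = 5
P(I) = -348*I
L(t) = t/5
L(38) + P(q(-10)) = (1/5)*38 - 348*(-10) = 38/5 + 3480 = 17438/5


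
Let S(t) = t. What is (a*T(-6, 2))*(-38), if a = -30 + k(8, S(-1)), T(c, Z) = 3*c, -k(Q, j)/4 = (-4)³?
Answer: 154584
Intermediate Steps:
k(Q, j) = 256 (k(Q, j) = -4*(-4)³ = -4*(-64) = 256)
a = 226 (a = -30 + 256 = 226)
(a*T(-6, 2))*(-38) = (226*(3*(-6)))*(-38) = (226*(-18))*(-38) = -4068*(-38) = 154584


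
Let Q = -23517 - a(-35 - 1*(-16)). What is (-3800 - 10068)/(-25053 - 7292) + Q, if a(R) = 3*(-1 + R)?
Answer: -758702797/32345 ≈ -23457.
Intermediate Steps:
a(R) = -3 + 3*R
Q = -23457 (Q = -23517 - (-3 + 3*(-35 - 1*(-16))) = -23517 - (-3 + 3*(-35 + 16)) = -23517 - (-3 + 3*(-19)) = -23517 - (-3 - 57) = -23517 - 1*(-60) = -23517 + 60 = -23457)
(-3800 - 10068)/(-25053 - 7292) + Q = (-3800 - 10068)/(-25053 - 7292) - 23457 = -13868/(-32345) - 23457 = -13868*(-1/32345) - 23457 = 13868/32345 - 23457 = -758702797/32345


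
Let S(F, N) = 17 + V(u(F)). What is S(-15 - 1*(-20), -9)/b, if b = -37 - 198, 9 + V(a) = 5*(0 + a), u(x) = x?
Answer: -33/235 ≈ -0.14043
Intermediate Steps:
V(a) = -9 + 5*a (V(a) = -9 + 5*(0 + a) = -9 + 5*a)
S(F, N) = 8 + 5*F (S(F, N) = 17 + (-9 + 5*F) = 8 + 5*F)
b = -235
S(-15 - 1*(-20), -9)/b = (8 + 5*(-15 - 1*(-20)))/(-235) = -(8 + 5*(-15 + 20))/235 = -(8 + 5*5)/235 = -(8 + 25)/235 = -1/235*33 = -33/235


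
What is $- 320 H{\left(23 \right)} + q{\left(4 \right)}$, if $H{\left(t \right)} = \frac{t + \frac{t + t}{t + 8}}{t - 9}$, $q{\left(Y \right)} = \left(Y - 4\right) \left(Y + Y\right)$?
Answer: $- \frac{121440}{217} \approx -559.63$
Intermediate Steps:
$q{\left(Y \right)} = 2 Y \left(-4 + Y\right)$ ($q{\left(Y \right)} = \left(-4 + Y\right) 2 Y = 2 Y \left(-4 + Y\right)$)
$H{\left(t \right)} = \frac{t + \frac{2 t}{8 + t}}{-9 + t}$
$- 320 H{\left(23 \right)} + q{\left(4 \right)} = - 320 \frac{23 \left(10 + 23\right)}{-72 + 23^{2} - 23} + 2 \cdot 4 \left(-4 + 4\right) = - 320 \cdot 23 \frac{1}{-72 + 529 - 23} \cdot 33 + 2 \cdot 4 \cdot 0 = - 320 \cdot 23 \cdot \frac{1}{434} \cdot 33 + 0 = \left(-320\right) \frac{759}{434} + 0 = - \frac{121440}{217} + 0 = - \frac{121440}{217}$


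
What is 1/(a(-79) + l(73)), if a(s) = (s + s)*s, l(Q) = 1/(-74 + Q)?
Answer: 1/12481 ≈ 8.0122e-5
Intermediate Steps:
a(s) = 2*s² (a(s) = (2*s)*s = 2*s²)
1/(a(-79) + l(73)) = 1/(2*(-79)² + 1/(-74 + 73)) = 1/(2*6241 + 1/(-1)) = 1/(12482 - 1) = 1/12481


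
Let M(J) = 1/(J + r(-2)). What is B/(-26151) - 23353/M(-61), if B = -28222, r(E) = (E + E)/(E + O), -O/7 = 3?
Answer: 37146781261/26151 ≈ 1.4205e+6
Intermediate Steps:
O = -21 (O = -7*3 = -21)
r(E) = 2*E/(-21 + E) (r(E) = (E + E)/(E - 21) = (2*E)/(-21 + E) = 2*E/(-21 + E))
M(J) = 1/(4/23 + J) (M(J) = 1/(J + 2*(-2)/(-21 - 2)) = 1/(J + 2*(-2)/(-23)) = 1/(J + 2*(-2)*(-1/23)) = 1/(J + 4/23) = 1/(4/23 + J))
B/(-26151) - 23353/M(-61) = -28222/(-26151) - 23353/(23/(4 + 23*(-61))) = -28222*(-1/26151) - 23353/(23/(4 - 1403)) = 28222/26151 - 23353/(23/(-1399)) = 28222/26151 - 23353/(23*(-1/1399)) = 28222/26151 - 23353/(-23/1399) = 28222/26151 - 23353*(-1399/23) = 28222/26151 + 32670847/23 = 37146781261/26151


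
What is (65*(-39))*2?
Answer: -5070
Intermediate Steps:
(65*(-39))*2 = -2535*2 = -5070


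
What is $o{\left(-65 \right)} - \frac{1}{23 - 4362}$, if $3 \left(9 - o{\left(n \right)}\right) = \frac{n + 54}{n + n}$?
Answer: $\frac{15182551}{1692210} \approx 8.972$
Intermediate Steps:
$o{\left(n \right)} = 9 - \frac{54 + n}{6 n}$ ($o{\left(n \right)} = 9 - \frac{\left(n + 54\right) \frac{1}{n + n}}{3} = 9 - \frac{\left(54 + n\right) \frac{1}{2 n}}{3} = 9 - \frac{\frac{1}{2} \frac{1}{n} \left(54 + n\right)}{3} = 9 - \frac{54 + n}{6 n}$)
$o{\left(-65 \right)} - \frac{1}{23 - 4362} = \left(\frac{53}{6} - \frac{9}{-65}\right) - \frac{1}{23 - 4362} = \left(\frac{53}{6} - - \frac{9}{65}\right) - \frac{1}{-4339} = \left(\frac{53}{6} + \frac{9}{65}\right) - - \frac{1}{4339} = \frac{3499}{390} + \frac{1}{4339} = \frac{15182551}{1692210}$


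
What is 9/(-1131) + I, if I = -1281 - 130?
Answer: -531950/377 ≈ -1411.0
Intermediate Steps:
I = -1411
9/(-1131) + I = 9/(-1131) - 1411 = 9*(-1/1131) - 1411 = -3/377 - 1411 = -531950/377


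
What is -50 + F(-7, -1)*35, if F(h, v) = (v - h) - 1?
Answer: 125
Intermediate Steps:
F(h, v) = -1 + v - h
-50 + F(-7, -1)*35 = -50 + (-1 - 1 - 1*(-7))*35 = -50 + (-1 - 1 + 7)*35 = -50 + 5*35 = -50 + 175 = 125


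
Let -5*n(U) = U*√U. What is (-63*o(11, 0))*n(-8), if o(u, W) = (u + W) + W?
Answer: -11088*I*√2/5 ≈ -3136.2*I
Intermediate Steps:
o(u, W) = u + 2*W (o(u, W) = (W + u) + W = u + 2*W)
n(U) = -U^(3/2)/5 (n(U) = -U*√U/5 = -U^(3/2)/5)
(-63*o(11, 0))*n(-8) = (-63*(11 + 2*0))*(-(-16)*I*√2/5) = (-63*(11 + 0))*(-(-16)*I*√2/5) = (-63*11)*(16*I*√2/5) = -11088*I*√2/5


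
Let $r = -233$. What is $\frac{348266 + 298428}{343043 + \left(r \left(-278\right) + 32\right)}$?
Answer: $\frac{646694}{407849} \approx 1.5856$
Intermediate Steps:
$\frac{348266 + 298428}{343043 + \left(r \left(-278\right) + 32\right)} = \frac{348266 + 298428}{343043 + \left(\left(-233\right) \left(-278\right) + 32\right)} = \frac{646694}{343043 + \left(64774 + 32\right)} = \frac{646694}{343043 + 64806} = \frac{646694}{407849}$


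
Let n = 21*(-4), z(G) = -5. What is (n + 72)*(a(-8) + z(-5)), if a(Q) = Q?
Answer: 156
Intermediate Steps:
n = -84
(n + 72)*(a(-8) + z(-5)) = (-84 + 72)*(-8 - 5) = -12*(-13) = 156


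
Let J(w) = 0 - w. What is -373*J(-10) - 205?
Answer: -3935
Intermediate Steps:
J(w) = -w
-373*J(-10) - 205 = -(-373)*(-10) - 205 = -373*10 - 205 = -3730 - 205 = -3935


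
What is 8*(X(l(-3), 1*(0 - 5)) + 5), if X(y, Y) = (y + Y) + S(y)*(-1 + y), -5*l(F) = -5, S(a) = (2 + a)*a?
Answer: 8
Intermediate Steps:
S(a) = a*(2 + a)
l(F) = 1 (l(F) = -⅕*(-5) = 1)
X(y, Y) = Y + y + y*(-1 + y)*(2 + y) (X(y, Y) = (y + Y) + (y*(2 + y))*(-1 + y) = (Y + y) + y*(-1 + y)*(2 + y) = Y + y + y*(-1 + y)*(2 + y))
8*(X(l(-3), 1*(0 - 5)) + 5) = 8*((1*(0 - 5) + 1² + 1³ - 1*1) + 5) = 8*((1*(-5) + 1 + 1 - 1) + 5) = 8*((-5 + 1 + 1 - 1) + 5) = 8*(-4 + 5) = 8*1 = 8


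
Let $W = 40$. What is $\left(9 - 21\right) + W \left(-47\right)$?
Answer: $-1892$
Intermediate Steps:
$\left(9 - 21\right) + W \left(-47\right) = \left(9 - 21\right) + 40 \left(-47\right) = -12 - 1880 = -1892$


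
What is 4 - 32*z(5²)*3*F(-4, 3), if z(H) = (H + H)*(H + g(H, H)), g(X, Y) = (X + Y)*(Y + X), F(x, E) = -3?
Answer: 36360004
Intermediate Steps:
g(X, Y) = (X + Y)² (g(X, Y) = (X + Y)*(X + Y) = (X + Y)²)
z(H) = 2*H*(H + 4*H²) (z(H) = (H + H)*(H + (H + H)²) = (2*H)*(H + (2*H)²) = (2*H)*(H + 4*H²) = 2*H*(H + 4*H²))
4 - 32*z(5²)*3*F(-4, 3) = 4 - 32*((5²)²*(2 + 8*5²))*3*(-3) = 4 - 32*(25²*(2 + 8*25))*3*(-3) = 4 - 32*(625*(2 + 200))*3*(-3) = 4 - 32*(625*202)*3*(-3) = 4 - 32*126250*3*(-3) = 4 - 12120000*(-3) = 4 - 32*(-1136250) = 4 + 36360000 = 36360004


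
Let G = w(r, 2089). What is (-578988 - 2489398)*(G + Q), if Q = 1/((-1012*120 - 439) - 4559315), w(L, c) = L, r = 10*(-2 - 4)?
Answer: 430911305520713/2340597 ≈ 1.8410e+8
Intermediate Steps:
r = -60 (r = 10*(-6) = -60)
G = -60
Q = -1/4681194 (Q = 1/((-121440 - 439) - 4559315) = 1/(-121879 - 4559315) = 1/(-4681194) = -1/4681194 ≈ -2.1362e-7)
(-578988 - 2489398)*(G + Q) = (-578988 - 2489398)*(-60 - 1/4681194) = -3068386*(-280871641/4681194) = 430911305520713/2340597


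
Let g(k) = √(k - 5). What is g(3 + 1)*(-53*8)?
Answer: -424*I ≈ -424.0*I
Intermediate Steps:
g(k) = √(-5 + k)
g(3 + 1)*(-53*8) = √(-5 + (3 + 1))*(-53*8) = √(-5 + 4)*(-424) = √(-1)*(-424) = I*(-424) = -424*I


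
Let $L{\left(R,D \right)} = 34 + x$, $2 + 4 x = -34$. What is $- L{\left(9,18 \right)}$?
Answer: $-25$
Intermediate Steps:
$x = -9$ ($x = - \frac{1}{2} + \frac{1}{4} \left(-34\right) = - \frac{1}{2} - \frac{17}{2} = -9$)
$L{\left(R,D \right)} = 25$ ($L{\left(R,D \right)} = 34 - 9 = 25$)
$- L{\left(9,18 \right)} = \left(-1\right) 25 = -25$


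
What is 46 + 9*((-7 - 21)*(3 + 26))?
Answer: -7262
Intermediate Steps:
46 + 9*((-7 - 21)*(3 + 26)) = 46 + 9*(-28*29) = 46 + 9*(-812) = 46 - 7308 = -7262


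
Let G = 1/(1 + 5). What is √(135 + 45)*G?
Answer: √5 ≈ 2.2361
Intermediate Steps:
G = ⅙ (G = 1/6 = ⅙ ≈ 0.16667)
√(135 + 45)*G = √(135 + 45)*(⅙) = √180*(⅙) = (6*√5)*(⅙) = √5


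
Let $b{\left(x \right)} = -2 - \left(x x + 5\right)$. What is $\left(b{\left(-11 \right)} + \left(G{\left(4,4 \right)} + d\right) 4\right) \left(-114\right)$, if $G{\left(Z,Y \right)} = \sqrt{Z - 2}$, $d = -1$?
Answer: $15048 - 456 \sqrt{2} \approx 14403.0$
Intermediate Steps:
$G{\left(Z,Y \right)} = \sqrt{-2 + Z}$
$b{\left(x \right)} = -7 - x^{2}$ ($b{\left(x \right)} = -2 - \left(x^{2} + 5\right) = -2 - \left(5 + x^{2}\right) = -7 - x^{2}$)
$\left(b{\left(-11 \right)} + \left(G{\left(4,4 \right)} + d\right) 4\right) \left(-114\right) = \left(\left(-7 - \left(-11\right)^{2}\right) + \left(\sqrt{-2 + 4} - 1\right) 4\right) \left(-114\right) = \left(\left(-7 - 121\right) + \left(\sqrt{2} - 1\right) 4\right) \left(-114\right) = \left(\left(-7 - 121\right) + \left(-1 + \sqrt{2}\right) 4\right) \left(-114\right) = \left(-128 - \left(4 - 4 \sqrt{2}\right)\right) \left(-114\right) = \left(-132 + 4 \sqrt{2}\right) \left(-114\right) = 15048 - 456 \sqrt{2}$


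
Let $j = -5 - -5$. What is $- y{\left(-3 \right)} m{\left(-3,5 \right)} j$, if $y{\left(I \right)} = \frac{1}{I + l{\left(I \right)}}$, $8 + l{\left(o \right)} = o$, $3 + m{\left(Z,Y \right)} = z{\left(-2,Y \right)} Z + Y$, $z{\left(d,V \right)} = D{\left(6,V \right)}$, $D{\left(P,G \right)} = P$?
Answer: $0$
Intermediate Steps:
$z{\left(d,V \right)} = 6$
$j = 0$ ($j = -5 + 5 = 0$)
$m{\left(Z,Y \right)} = -3 + Y + 6 Z$ ($m{\left(Z,Y \right)} = -3 + \left(6 Z + Y\right) = -3 + \left(Y + 6 Z\right) = -3 + Y + 6 Z$)
$l{\left(o \right)} = -8 + o$
$y{\left(I \right)} = \frac{1}{-8 + 2 I}$ ($y{\left(I \right)} = \frac{1}{I + \left(-8 + I\right)} = \frac{1}{-8 + 2 I}$)
$- y{\left(-3 \right)} m{\left(-3,5 \right)} j = - \frac{1}{2 \left(-4 - 3\right)} \left(-3 + 5 + 6 \left(-3\right)\right) 0 = - \frac{1}{2 \left(-7\right)} \left(-3 + 5 - 18\right) 0 = - \frac{1}{2} \left(- \frac{1}{7}\right) \left(-16\right) 0 = - \left(- \frac{1}{14}\right) \left(-16\right) 0 = - \frac{8 \cdot 0}{7} = \left(-1\right) 0 = 0$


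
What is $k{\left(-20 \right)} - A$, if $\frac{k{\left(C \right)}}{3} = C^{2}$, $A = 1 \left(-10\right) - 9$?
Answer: $1219$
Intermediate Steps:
$A = -19$ ($A = -10 - 9 = -19$)
$k{\left(C \right)} = 3 C^{2}$
$k{\left(-20 \right)} - A = 3 \left(-20\right)^{2} - -19 = 3 \cdot 400 + 19 = 1200 + 19 = 1219$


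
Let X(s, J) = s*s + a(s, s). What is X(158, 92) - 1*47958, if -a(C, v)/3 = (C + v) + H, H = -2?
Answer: -23936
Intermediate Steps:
a(C, v) = 6 - 3*C - 3*v (a(C, v) = -3*((C + v) - 2) = -3*(-2 + C + v) = 6 - 3*C - 3*v)
X(s, J) = 6 + s**2 - 6*s (X(s, J) = s*s + (6 - 3*s - 3*s) = s**2 + (6 - 6*s) = 6 + s**2 - 6*s)
X(158, 92) - 1*47958 = (6 + 158**2 - 6*158) - 1*47958 = (6 + 24964 - 948) - 47958 = 24022 - 47958 = -23936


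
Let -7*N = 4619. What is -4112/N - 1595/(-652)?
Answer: 26134473/3011588 ≈ 8.6780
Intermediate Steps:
N = -4619/7 (N = -⅐*4619 = -4619/7 ≈ -659.86)
-4112/N - 1595/(-652) = -4112/(-4619/7) - 1595/(-652) = -4112*(-7/4619) - 1595*(-1/652) = 28784/4619 + 1595/652 = 26134473/3011588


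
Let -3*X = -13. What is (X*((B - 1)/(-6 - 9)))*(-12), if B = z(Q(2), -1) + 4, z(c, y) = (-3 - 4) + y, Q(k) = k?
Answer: -52/3 ≈ -17.333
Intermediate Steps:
X = 13/3 (X = -1/3*(-13) = 13/3 ≈ 4.3333)
z(c, y) = -7 + y
B = -4 (B = (-7 - 1) + 4 = -8 + 4 = -4)
(X*((B - 1)/(-6 - 9)))*(-12) = (13*((-4 - 1)/(-6 - 9))/3)*(-12) = (13*(-5/(-15))/3)*(-12) = (13*(-5*(-1/15))/3)*(-12) = ((13/3)*(1/3))*(-12) = (13/9)*(-12) = -52/3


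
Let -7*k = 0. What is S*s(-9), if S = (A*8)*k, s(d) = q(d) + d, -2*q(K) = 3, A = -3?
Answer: 0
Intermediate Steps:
q(K) = -3/2 (q(K) = -½*3 = -3/2)
s(d) = -3/2 + d
k = 0 (k = -⅐*0 = 0)
S = 0 (S = -3*8*0 = -24*0 = 0)
S*s(-9) = 0*(-3/2 - 9) = 0*(-21/2) = 0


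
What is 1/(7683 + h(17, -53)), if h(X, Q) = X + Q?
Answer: 1/7647 ≈ 0.00013077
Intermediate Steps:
h(X, Q) = Q + X
1/(7683 + h(17, -53)) = 1/(7683 + (-53 + 17)) = 1/(7683 - 36) = 1/7647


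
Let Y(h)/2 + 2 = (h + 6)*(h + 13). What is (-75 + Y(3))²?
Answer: 43681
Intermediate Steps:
Y(h) = -4 + 2*(6 + h)*(13 + h) (Y(h) = -4 + 2*((h + 6)*(h + 13)) = -4 + 2*((6 + h)*(13 + h)) = -4 + 2*(6 + h)*(13 + h))
(-75 + Y(3))² = (-75 + (152 + 2*3² + 38*3))² = (-75 + (152 + 2*9 + 114))² = (-75 + (152 + 18 + 114))² = (-75 + 284)² = 209² = 43681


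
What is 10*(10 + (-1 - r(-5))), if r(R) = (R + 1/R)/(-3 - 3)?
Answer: 244/3 ≈ 81.333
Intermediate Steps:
r(R) = -R/6 - 1/(6*R) (r(R) = (R + 1/R)/(-6) = (R + 1/R)*(-⅙) = -R/6 - 1/(6*R))
10*(10 + (-1 - r(-5))) = 10*(10 + (-1 - (-1 - 1*(-5)²)/(6*(-5)))) = 10*(10 + (-1 - (-1)*(-1 - 1*25)/(6*5))) = 10*(10 + (-1 - (-1)*(-1 - 25)/(6*5))) = 10*(10 + (-1 - (-1)*(-26)/(6*5))) = 10*(10 + (-1 - 1*13/15)) = 10*(10 + (-1 - 13/15)) = 10*(10 - 28/15) = 10*(122/15) = 244/3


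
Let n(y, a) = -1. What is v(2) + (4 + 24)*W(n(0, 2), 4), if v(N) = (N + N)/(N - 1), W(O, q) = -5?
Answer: -136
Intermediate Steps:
v(N) = 2*N/(-1 + N) (v(N) = (2*N)/(-1 + N) = 2*N/(-1 + N))
v(2) + (4 + 24)*W(n(0, 2), 4) = 2*2/(-1 + 2) + (4 + 24)*(-5) = 2*2/1 + 28*(-5) = 2*2*1 - 140 = 4 - 140 = -136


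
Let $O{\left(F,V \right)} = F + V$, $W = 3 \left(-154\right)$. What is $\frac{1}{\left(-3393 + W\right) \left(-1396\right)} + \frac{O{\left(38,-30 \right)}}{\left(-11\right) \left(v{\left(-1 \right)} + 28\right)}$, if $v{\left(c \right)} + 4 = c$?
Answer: $- \frac{43052387}{1361539740} \approx -0.03162$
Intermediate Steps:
$v{\left(c \right)} = -4 + c$
$W = -462$
$\frac{1}{\left(-3393 + W\right) \left(-1396\right)} + \frac{O{\left(38,-30 \right)}}{\left(-11\right) \left(v{\left(-1 \right)} + 28\right)} = \frac{1}{\left(-3393 - 462\right) \left(-1396\right)} + \frac{38 - 30}{\left(-11\right) \left(\left(-4 - 1\right) + 28\right)} = \frac{1}{-3855} \left(- \frac{1}{1396}\right) + \frac{8}{\left(-11\right) \left(-5 + 28\right)} = \left(- \frac{1}{3855}\right) \left(- \frac{1}{1396}\right) + \frac{8}{\left(-11\right) 23} = \frac{1}{5381580} + \frac{8}{-253} = \frac{1}{5381580} + 8 \left(- \frac{1}{253}\right) = \frac{1}{5381580} - \frac{8}{253} = - \frac{43052387}{1361539740}$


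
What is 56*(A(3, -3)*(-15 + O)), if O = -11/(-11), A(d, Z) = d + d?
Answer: -4704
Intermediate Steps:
A(d, Z) = 2*d
O = 1 (O = -11*(-1/11) = 1)
56*(A(3, -3)*(-15 + O)) = 56*((2*3)*(-15 + 1)) = 56*(6*(-14)) = 56*(-84) = -4704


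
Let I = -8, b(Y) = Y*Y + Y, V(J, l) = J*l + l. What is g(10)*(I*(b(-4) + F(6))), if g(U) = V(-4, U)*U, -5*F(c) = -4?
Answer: 30720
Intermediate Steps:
F(c) = ⅘ (F(c) = -⅕*(-4) = ⅘)
V(J, l) = l + J*l
b(Y) = Y + Y² (b(Y) = Y² + Y = Y + Y²)
g(U) = -3*U² (g(U) = (U*(1 - 4))*U = (U*(-3))*U = (-3*U)*U = -3*U²)
g(10)*(I*(b(-4) + F(6))) = (-3*10²)*(-8*(-4*(1 - 4) + ⅘)) = (-3*100)*(-8*(-4*(-3) + ⅘)) = -(-2400)*(12 + ⅘) = -(-2400)*64/5 = -300*(-512/5) = 30720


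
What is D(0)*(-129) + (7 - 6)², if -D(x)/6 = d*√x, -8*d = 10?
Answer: 1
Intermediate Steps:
d = -5/4 (d = -⅛*10 = -5/4 ≈ -1.2500)
D(x) = 15*√x/2 (D(x) = -(-15)*√x/2 = 15*√x/2)
D(0)*(-129) + (7 - 6)² = (15*√0/2)*(-129) + (7 - 6)² = ((15/2)*0)*(-129) + 1² = 0*(-129) + 1 = 0 + 1 = 1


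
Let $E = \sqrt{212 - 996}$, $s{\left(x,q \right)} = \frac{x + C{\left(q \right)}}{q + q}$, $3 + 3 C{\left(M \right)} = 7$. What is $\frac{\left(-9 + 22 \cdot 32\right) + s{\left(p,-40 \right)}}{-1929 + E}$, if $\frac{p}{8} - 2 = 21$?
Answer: $- \frac{26723723}{74436500} - \frac{290927 i}{55827375} \approx -0.35901 - 0.0052112 i$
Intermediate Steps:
$p = 184$ ($p = 16 + 8 \cdot 21 = 16 + 168 = 184$)
$C{\left(M \right)} = \frac{4}{3}$ ($C{\left(M \right)} = -1 + \frac{1}{3} \cdot 7 = -1 + \frac{7}{3} = \frac{4}{3}$)
$s{\left(x,q \right)} = \frac{\frac{4}{3} + x}{2 q}$ ($s{\left(x,q \right)} = \frac{x + \frac{4}{3}}{q + q} = \frac{\frac{4}{3} + x}{2 q}$)
$E = 28 i$ ($E = \sqrt{-784} = 28 i \approx 28.0 i$)
$\frac{\left(-9 + 22 \cdot 32\right) + s{\left(p,-40 \right)}}{-1929 + E} = \frac{\left(-9 + 22 \cdot 32\right) + \frac{4 + 3 \cdot 184}{6 \left(-40\right)}}{-1929 + 28 i} = \left(\left(-9 + 704\right) + \frac{1}{6} \left(- \frac{1}{40}\right) \left(4 + 552\right)\right) \frac{-1929 - 28 i}{3721825} = \left(695 + \frac{1}{6} \left(- \frac{1}{40}\right) 556\right) \frac{-1929 - 28 i}{3721825} = \left(695 - \frac{139}{60}\right) \frac{-1929 - 28 i}{3721825} = \frac{41561 \frac{-1929 - 28 i}{3721825}}{60} = \frac{41561 \left(-1929 - 28 i\right)}{223309500}$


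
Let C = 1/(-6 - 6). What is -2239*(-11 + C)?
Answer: 297787/12 ≈ 24816.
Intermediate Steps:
C = -1/12 (C = 1/(-12) = -1/12 ≈ -0.083333)
-2239*(-11 + C) = -2239*(-11 - 1/12) = -2239*(-133/12) = 297787/12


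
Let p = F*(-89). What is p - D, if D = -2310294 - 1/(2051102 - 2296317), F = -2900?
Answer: 629808734709/245215 ≈ 2.5684e+6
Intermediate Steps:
p = 258100 (p = -2900*(-89) = 258100)
D = -566518743209/245215 (D = -2310294 - 1/(-245215) = -2310294 - 1*(-1/245215) = -2310294 + 1/245215 = -566518743209/245215 ≈ -2.3103e+6)
p - D = 258100 - 1*(-566518743209/245215) = 258100 + 566518743209/245215 = 629808734709/245215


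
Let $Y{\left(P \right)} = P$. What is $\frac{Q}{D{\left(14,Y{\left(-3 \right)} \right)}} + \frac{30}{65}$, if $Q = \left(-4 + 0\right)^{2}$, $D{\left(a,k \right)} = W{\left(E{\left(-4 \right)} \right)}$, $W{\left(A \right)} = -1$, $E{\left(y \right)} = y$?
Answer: $- \frac{202}{13} \approx -15.538$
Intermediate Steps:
$D{\left(a,k \right)} = -1$
$Q = 16$ ($Q = \left(-4\right)^{2} = 16$)
$\frac{Q}{D{\left(14,Y{\left(-3 \right)} \right)}} + \frac{30}{65} = \frac{16}{-1} + \frac{30}{65} = 16 \left(-1\right) + 30 \cdot \frac{1}{65} = -16 + \frac{6}{13} = - \frac{202}{13}$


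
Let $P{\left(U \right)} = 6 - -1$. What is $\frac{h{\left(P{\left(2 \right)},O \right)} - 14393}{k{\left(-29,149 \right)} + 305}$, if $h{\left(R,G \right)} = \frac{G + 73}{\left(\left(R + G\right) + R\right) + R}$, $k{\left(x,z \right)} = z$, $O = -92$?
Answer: $- \frac{510942}{16117} \approx -31.702$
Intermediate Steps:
$P{\left(U \right)} = 7$ ($P{\left(U \right)} = 6 + 1 = 7$)
$h{\left(R,G \right)} = \frac{73 + G}{G + 3 R}$ ($h{\left(R,G \right)} = \frac{73 + G}{\left(\left(G + R\right) + R\right) + R} = \frac{73 + G}{\left(G + 2 R\right) + R} = \frac{73 + G}{G + 3 R}$)
$\frac{h{\left(P{\left(2 \right)},O \right)} - 14393}{k{\left(-29,149 \right)} + 305} = \frac{\frac{73 - 92}{-92 + 3 \cdot 7} - 14393}{149 + 305} = \frac{\frac{1}{-92 + 21} \left(-19\right) - 14393}{454} = \left(\frac{1}{-71} \left(-19\right) - 14393\right) \frac{1}{454} = \left(\left(- \frac{1}{71}\right) \left(-19\right) - 14393\right) \frac{1}{454} = \left(\frac{19}{71} - 14393\right) \frac{1}{454} = \left(- \frac{1021884}{71}\right) \frac{1}{454} = - \frac{510942}{16117}$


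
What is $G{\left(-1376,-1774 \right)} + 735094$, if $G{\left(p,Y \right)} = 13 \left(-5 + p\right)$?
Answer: $717141$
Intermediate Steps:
$G{\left(p,Y \right)} = -65 + 13 p$
$G{\left(-1376,-1774 \right)} + 735094 = \left(-65 + 13 \left(-1376\right)\right) + 735094 = \left(-65 - 17888\right) + 735094 = -17953 + 735094 = 717141$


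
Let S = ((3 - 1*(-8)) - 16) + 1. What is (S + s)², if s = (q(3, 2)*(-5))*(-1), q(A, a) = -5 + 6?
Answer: 1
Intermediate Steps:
q(A, a) = 1
S = -4 (S = ((3 + 8) - 16) + 1 = (11 - 16) + 1 = -5 + 1 = -4)
s = 5 (s = (1*(-5))*(-1) = -5*(-1) = 5)
(S + s)² = (-4 + 5)² = 1² = 1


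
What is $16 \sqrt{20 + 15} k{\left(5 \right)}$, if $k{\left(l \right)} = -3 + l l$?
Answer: $352 \sqrt{35} \approx 2082.5$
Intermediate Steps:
$k{\left(l \right)} = -3 + l^{2}$
$16 \sqrt{20 + 15} k{\left(5 \right)} = 16 \sqrt{20 + 15} \left(-3 + 5^{2}\right) = 16 \sqrt{35} \left(-3 + 25\right) = 16 \sqrt{35} \cdot 22 = 352 \sqrt{35}$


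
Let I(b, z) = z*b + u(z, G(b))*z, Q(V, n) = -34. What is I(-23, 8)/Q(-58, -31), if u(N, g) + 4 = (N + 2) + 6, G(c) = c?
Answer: 44/17 ≈ 2.5882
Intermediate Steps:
u(N, g) = 4 + N (u(N, g) = -4 + ((N + 2) + 6) = -4 + ((2 + N) + 6) = -4 + (8 + N) = 4 + N)
I(b, z) = b*z + z*(4 + z) (I(b, z) = z*b + (4 + z)*z = b*z + z*(4 + z))
I(-23, 8)/Q(-58, -31) = (8*(4 - 23 + 8))/(-34) = (8*(-11))*(-1/34) = -88*(-1/34) = 44/17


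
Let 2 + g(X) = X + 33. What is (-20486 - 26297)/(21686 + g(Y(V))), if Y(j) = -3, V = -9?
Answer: -4253/1974 ≈ -2.1545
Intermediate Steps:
g(X) = 31 + X (g(X) = -2 + (X + 33) = -2 + (33 + X) = 31 + X)
(-20486 - 26297)/(21686 + g(Y(V))) = (-20486 - 26297)/(21686 + (31 - 3)) = -46783/(21686 + 28) = -46783/21714 = -46783*1/21714 = -4253/1974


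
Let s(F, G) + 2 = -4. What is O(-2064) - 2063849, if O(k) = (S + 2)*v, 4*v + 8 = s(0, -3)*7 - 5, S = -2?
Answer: -2063849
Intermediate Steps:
s(F, G) = -6 (s(F, G) = -2 - 4 = -6)
v = -55/4 (v = -2 + (-6*7 - 5)/4 = -2 + (-42 - 5)/4 = -2 + (¼)*(-47) = -2 - 47/4 = -55/4 ≈ -13.750)
O(k) = 0 (O(k) = (-2 + 2)*(-55/4) = 0*(-55/4) = 0)
O(-2064) - 2063849 = 0 - 2063849 = -2063849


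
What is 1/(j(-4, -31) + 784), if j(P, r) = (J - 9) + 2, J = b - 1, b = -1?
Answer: 1/775 ≈ 0.0012903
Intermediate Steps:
J = -2 (J = -1 - 1 = -2)
j(P, r) = -9 (j(P, r) = (-2 - 9) + 2 = -11 + 2 = -9)
1/(j(-4, -31) + 784) = 1/(-9 + 784) = 1/775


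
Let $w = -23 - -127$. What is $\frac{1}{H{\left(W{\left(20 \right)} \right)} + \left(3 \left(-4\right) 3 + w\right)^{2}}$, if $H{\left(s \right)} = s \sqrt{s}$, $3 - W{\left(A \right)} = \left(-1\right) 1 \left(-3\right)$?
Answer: $\frac{1}{4624} \approx 0.00021626$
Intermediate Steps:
$w = 104$ ($w = -23 + 127 = 104$)
$W{\left(A \right)} = 0$ ($W{\left(A \right)} = 3 - \left(-1\right) 1 \left(-3\right) = 3 - \left(-1\right) \left(-3\right) = 3 - 3 = 0$)
$H{\left(s \right)} = s^{\frac{3}{2}}$
$\frac{1}{H{\left(W{\left(20 \right)} \right)} + \left(3 \left(-4\right) 3 + w\right)^{2}} = \frac{1}{0^{\frac{3}{2}} + \left(3 \left(-4\right) 3 + 104\right)^{2}} = \frac{1}{0 + \left(\left(-12\right) 3 + 104\right)^{2}} = \frac{1}{0 + \left(-36 + 104\right)^{2}} = \frac{1}{0 + 68^{2}} = \frac{1}{0 + 4624} = \frac{1}{4624}$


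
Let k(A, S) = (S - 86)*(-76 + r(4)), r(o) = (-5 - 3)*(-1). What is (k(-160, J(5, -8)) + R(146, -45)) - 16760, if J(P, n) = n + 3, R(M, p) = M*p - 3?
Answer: -17145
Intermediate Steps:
r(o) = 8 (r(o) = -8*(-1) = 8)
R(M, p) = -3 + M*p
J(P, n) = 3 + n
k(A, S) = 5848 - 68*S (k(A, S) = (S - 86)*(-76 + 8) = (-86 + S)*(-68) = 5848 - 68*S)
(k(-160, J(5, -8)) + R(146, -45)) - 16760 = ((5848 - 68*(3 - 8)) + (-3 + 146*(-45))) - 16760 = ((5848 - 68*(-5)) + (-3 - 6570)) - 16760 = ((5848 + 340) - 6573) - 16760 = (6188 - 6573) - 16760 = -385 - 16760 = -17145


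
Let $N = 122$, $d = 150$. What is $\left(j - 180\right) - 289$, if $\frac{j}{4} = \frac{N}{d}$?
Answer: $- \frac{34931}{75} \approx -465.75$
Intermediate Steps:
$j = \frac{244}{75}$ ($j = 4 \cdot \frac{122}{150} = 4 \cdot 122 \cdot \frac{1}{150} = 4 \cdot \frac{61}{75} = \frac{244}{75} \approx 3.2533$)
$\left(j - 180\right) - 289 = \left(\frac{244}{75} - 180\right) - 289 = - \frac{13256}{75} - 289 = - \frac{34931}{75}$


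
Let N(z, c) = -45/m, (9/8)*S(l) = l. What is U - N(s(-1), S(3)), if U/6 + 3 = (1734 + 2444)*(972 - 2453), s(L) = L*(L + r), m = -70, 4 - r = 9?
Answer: -519760173/14 ≈ -3.7126e+7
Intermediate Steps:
r = -5 (r = 4 - 1*9 = 4 - 9 = -5)
S(l) = 8*l/9
s(L) = L*(-5 + L) (s(L) = L*(L - 5) = L*(-5 + L))
U = -37125726 (U = -18 + 6*((1734 + 2444)*(972 - 2453)) = -18 + 6*(4178*(-1481)) = -18 + 6*(-6187618) = -18 - 37125708 = -37125726)
N(z, c) = 9/14 (N(z, c) = -45/(-70) = -45*(-1/70) = 9/14)
U - N(s(-1), S(3)) = -37125726 - 1*9/14 = -37125726 - 9/14 = -519760173/14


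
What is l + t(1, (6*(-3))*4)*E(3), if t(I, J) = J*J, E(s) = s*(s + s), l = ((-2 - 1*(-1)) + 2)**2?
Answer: 93313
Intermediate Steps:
l = 1 (l = ((-2 + 1) + 2)**2 = (-1 + 2)**2 = 1**2 = 1)
E(s) = 2*s**2 (E(s) = s*(2*s) = 2*s**2)
t(I, J) = J**2
l + t(1, (6*(-3))*4)*E(3) = 1 + ((6*(-3))*4)**2*(2*3**2) = 1 + (-18*4)**2*(2*9) = 1 + (-72)**2*18 = 1 + 5184*18 = 1 + 93312 = 93313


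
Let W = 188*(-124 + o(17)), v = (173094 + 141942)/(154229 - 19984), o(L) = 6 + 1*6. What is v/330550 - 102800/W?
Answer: 142553882053063/29198542565500 ≈ 4.8822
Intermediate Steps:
o(L) = 12 (o(L) = 6 + 6 = 12)
v = 315036/134245 ≈ 2.3467
W = -21056 (W = 188*(-124 + 12) = 188*(-112) = -21056)
v/330550 - 102800/W = (315036/134245)/330550 - 102800/(-21056) = (315036/134245)*(1/330550) - 102800*(-1/21056) = 157518/22187342375 + 6425/1316 = 142553882053063/29198542565500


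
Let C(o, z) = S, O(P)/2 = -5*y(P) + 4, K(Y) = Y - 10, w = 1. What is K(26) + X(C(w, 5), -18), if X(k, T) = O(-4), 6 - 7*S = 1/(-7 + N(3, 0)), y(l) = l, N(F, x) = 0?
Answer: 64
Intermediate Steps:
K(Y) = -10 + Y
O(P) = 8 - 10*P (O(P) = 2*(-5*P + 4) = 2*(4 - 5*P) = 8 - 10*P)
S = 43/49 (S = 6/7 - 1/(7*(-7 + 0)) = 6/7 - ⅐/(-7) = 6/7 - ⅐*(-⅐) = 6/7 + 1/49 = 43/49 ≈ 0.87755)
C(o, z) = 43/49
X(k, T) = 48 (X(k, T) = 8 - 10*(-4) = 8 + 40 = 48)
K(26) + X(C(w, 5), -18) = (-10 + 26) + 48 = 16 + 48 = 64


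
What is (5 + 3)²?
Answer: 64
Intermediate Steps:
(5 + 3)² = 8² = 64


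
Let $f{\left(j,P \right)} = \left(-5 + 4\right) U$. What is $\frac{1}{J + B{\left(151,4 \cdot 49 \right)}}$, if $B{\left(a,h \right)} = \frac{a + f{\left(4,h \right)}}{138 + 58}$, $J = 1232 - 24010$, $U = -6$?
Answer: $- \frac{196}{4464331} \approx -4.3904 \cdot 10^{-5}$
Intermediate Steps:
$f{\left(j,P \right)} = 6$ ($f{\left(j,P \right)} = \left(-5 + 4\right) \left(-6\right) = \left(-1\right) \left(-6\right) = 6$)
$J = -22778$ ($J = 1232 - 24010 = -22778$)
$B{\left(a,h \right)} = \frac{3}{98} + \frac{a}{196}$ ($B{\left(a,h \right)} = \frac{a + 6}{138 + 58} = \frac{6 + a}{196} = \left(6 + a\right) \frac{1}{196} = \frac{3}{98} + \frac{a}{196}$)
$\frac{1}{J + B{\left(151,4 \cdot 49 \right)}} = \frac{1}{-22778 + \left(\frac{3}{98} + \frac{1}{196} \cdot 151\right)} = \frac{1}{-22778 + \left(\frac{3}{98} + \frac{151}{196}\right)} = \frac{1}{-22778 + \frac{157}{196}} = \frac{1}{- \frac{4464331}{196}} = - \frac{196}{4464331}$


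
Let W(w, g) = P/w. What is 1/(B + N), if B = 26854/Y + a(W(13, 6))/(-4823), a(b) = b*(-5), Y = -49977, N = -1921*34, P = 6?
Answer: -3133507923/204663618702458 ≈ -1.5311e-5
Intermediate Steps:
N = -65314
W(w, g) = 6/w
a(b) = -5*b
B = -1682219636/3133507923 (B = 26854/(-49977) - 30/13/(-4823) = 26854*(-1/49977) - 30/13*(-1/4823) = -26854/49977 - 5*6/13*(-1/4823) = -26854/49977 - 30/13*(-1/4823) = -26854/49977 + 30/62699 = -1682219636/3133507923 ≈ -0.53685)
1/(B + N) = 1/(-1682219636/3133507923 - 65314) = 1/(-204663618702458/3133507923) = -3133507923/204663618702458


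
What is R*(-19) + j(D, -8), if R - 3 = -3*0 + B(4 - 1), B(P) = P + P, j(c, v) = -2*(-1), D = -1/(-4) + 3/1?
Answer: -169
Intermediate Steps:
D = 13/4 (D = -1*(-¼) + 3*1 = ¼ + 3 = 13/4 ≈ 3.2500)
j(c, v) = 2
B(P) = 2*P
R = 9 (R = 3 + (-3*0 + 2*(4 - 1)) = 3 + (0 + 2*3) = 3 + (0 + 6) = 3 + 6 = 9)
R*(-19) + j(D, -8) = 9*(-19) + 2 = -171 + 2 = -169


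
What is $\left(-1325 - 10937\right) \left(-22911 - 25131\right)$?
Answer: $589091004$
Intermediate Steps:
$\left(-1325 - 10937\right) \left(-22911 - 25131\right) = \left(-12262\right) \left(-48042\right) = 589091004$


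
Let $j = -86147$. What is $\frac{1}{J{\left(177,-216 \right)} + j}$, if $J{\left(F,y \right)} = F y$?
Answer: $- \frac{1}{124379} \approx -8.0399 \cdot 10^{-6}$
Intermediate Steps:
$\frac{1}{J{\left(177,-216 \right)} + j} = \frac{1}{177 \left(-216\right) - 86147} = \frac{1}{-38232 - 86147} = \frac{1}{-124379} = - \frac{1}{124379}$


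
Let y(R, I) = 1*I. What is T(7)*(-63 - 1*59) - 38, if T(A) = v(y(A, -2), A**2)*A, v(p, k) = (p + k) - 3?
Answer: -37614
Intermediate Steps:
y(R, I) = I
v(p, k) = -3 + k + p (v(p, k) = (k + p) - 3 = -3 + k + p)
T(A) = A*(-5 + A**2) (T(A) = (-3 + A**2 - 2)*A = (-5 + A**2)*A = A*(-5 + A**2))
T(7)*(-63 - 1*59) - 38 = (7*(-5 + 7**2))*(-63 - 1*59) - 38 = (7*(-5 + 49))*(-63 - 59) - 38 = (7*44)*(-122) - 38 = 308*(-122) - 38 = -37576 - 38 = -37614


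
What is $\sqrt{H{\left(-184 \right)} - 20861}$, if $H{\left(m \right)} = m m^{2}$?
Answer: $9 i \sqrt{77165} \approx 2500.1 i$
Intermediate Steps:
$H{\left(m \right)} = m^{3}$
$\sqrt{H{\left(-184 \right)} - 20861} = \sqrt{\left(-184\right)^{3} - 20861} = \sqrt{-6229504 - 20861} = \sqrt{-6250365} = 9 i \sqrt{77165}$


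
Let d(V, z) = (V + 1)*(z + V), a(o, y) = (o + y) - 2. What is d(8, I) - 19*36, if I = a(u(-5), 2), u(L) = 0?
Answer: -612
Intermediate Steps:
a(o, y) = -2 + o + y
I = 0 (I = -2 + 0 + 2 = 0)
d(V, z) = (1 + V)*(V + z)
d(8, I) - 19*36 = (8 + 0 + 8² + 8*0) - 19*36 = (8 + 0 + 64 + 0) - 684 = 72 - 684 = -612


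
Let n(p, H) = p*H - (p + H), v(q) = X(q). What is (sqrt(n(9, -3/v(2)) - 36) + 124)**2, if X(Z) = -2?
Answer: (124 + I*sqrt(33))**2 ≈ 15343.0 + 1424.7*I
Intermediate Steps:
v(q) = -2
n(p, H) = -H - p + H*p (n(p, H) = H*p - (H + p) = H*p + (-H - p) = -H - p + H*p)
(sqrt(n(9, -3/v(2)) - 36) + 124)**2 = (sqrt((-(-3)/(-2) - 1*9 - 3/(-2)*9) - 36) + 124)**2 = (sqrt((-(-3)*(-1)/2 - 9 - 3*(-1/2)*9) - 36) + 124)**2 = (sqrt((-1*3/2 - 9 + (3/2)*9) - 36) + 124)**2 = (sqrt((-3/2 - 9 + 27/2) - 36) + 124)**2 = (sqrt(3 - 36) + 124)**2 = (sqrt(-33) + 124)**2 = (I*sqrt(33) + 124)**2 = (124 + I*sqrt(33))**2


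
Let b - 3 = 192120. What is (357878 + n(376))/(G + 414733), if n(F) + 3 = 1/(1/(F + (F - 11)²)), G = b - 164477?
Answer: 491476/442379 ≈ 1.1110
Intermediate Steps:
b = 192123 (b = 3 + 192120 = 192123)
G = 27646 (G = 192123 - 164477 = 27646)
n(F) = -3 + F + (-11 + F)² (n(F) = -3 + 1/(1/(F + (F - 11)²)) = -3 + 1/(1/(F + (-11 + F)²)) = -3 + (F + (-11 + F)²) = -3 + F + (-11 + F)²)
(357878 + n(376))/(G + 414733) = (357878 + (-3 + 376 + (-11 + 376)²))/(27646 + 414733) = (357878 + (-3 + 376 + 365²))/442379 = (357878 + (-3 + 376 + 133225))*(1/442379) = (357878 + 133598)*(1/442379) = 491476*(1/442379) = 491476/442379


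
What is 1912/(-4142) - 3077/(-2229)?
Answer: 4241543/4616259 ≈ 0.91883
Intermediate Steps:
1912/(-4142) - 3077/(-2229) = 1912*(-1/4142) - 3077*(-1/2229) = -956/2071 + 3077/2229 = 4241543/4616259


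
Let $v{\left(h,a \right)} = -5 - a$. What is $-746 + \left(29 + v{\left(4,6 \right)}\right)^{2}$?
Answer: $-422$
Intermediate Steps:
$-746 + \left(29 + v{\left(4,6 \right)}\right)^{2} = -746 + \left(29 - 11\right)^{2} = -746 + 18^{2} = -746 + 324 = -422$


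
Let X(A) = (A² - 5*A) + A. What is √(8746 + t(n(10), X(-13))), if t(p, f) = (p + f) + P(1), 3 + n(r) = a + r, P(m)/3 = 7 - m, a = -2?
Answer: √8990 ≈ 94.816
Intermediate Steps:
P(m) = 21 - 3*m (P(m) = 3*(7 - m) = 21 - 3*m)
n(r) = -5 + r (n(r) = -3 + (-2 + r) = -5 + r)
X(A) = A² - 4*A
t(p, f) = 18 + f + p (t(p, f) = (p + f) + (21 - 3*1) = (f + p) + (21 - 3) = (f + p) + 18 = 18 + f + p)
√(8746 + t(n(10), X(-13))) = √(8746 + (18 - 13*(-4 - 13) + (-5 + 10))) = √(8746 + (18 - 13*(-17) + 5)) = √(8746 + (18 + 221 + 5)) = √(8746 + 244) = √8990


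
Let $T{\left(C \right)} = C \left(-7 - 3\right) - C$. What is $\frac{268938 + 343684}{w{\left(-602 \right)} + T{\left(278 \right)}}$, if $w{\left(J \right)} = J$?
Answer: $- \frac{306311}{1830} \approx -167.38$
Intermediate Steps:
$T{\left(C \right)} = - 11 C$ ($T{\left(C \right)} = C \left(-10\right) - C = - 10 C - C = - 11 C$)
$\frac{268938 + 343684}{w{\left(-602 \right)} + T{\left(278 \right)}} = \frac{268938 + 343684}{-602 - 3058} = \frac{612622}{-602 - 3058} = \frac{612622}{-3660} = 612622 \left(- \frac{1}{3660}\right) = - \frac{306311}{1830}$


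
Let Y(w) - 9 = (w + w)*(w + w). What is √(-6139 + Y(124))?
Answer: √55374 ≈ 235.32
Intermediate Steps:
Y(w) = 9 + 4*w² (Y(w) = 9 + (w + w)*(w + w) = 9 + (2*w)*(2*w) = 9 + 4*w²)
√(-6139 + Y(124)) = √(-6139 + (9 + 4*124²)) = √(-6139 + (9 + 4*15376)) = √(-6139 + (9 + 61504)) = √(-6139 + 61513) = √55374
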